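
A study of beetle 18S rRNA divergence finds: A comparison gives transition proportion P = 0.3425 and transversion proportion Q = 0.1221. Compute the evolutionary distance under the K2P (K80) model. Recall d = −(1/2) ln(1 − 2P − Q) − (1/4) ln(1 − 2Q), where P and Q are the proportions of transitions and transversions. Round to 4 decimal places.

Under the Kimura two-parameter model, d = −½ ln(1 − 2P − Q) − ¼ ln(1 − 2Q).
1 − 2P − Q = 0.1929, giving −½ ln(0.1929) = 0.822792.
1 − 2Q = 0.7558, giving −¼ ln(0.7558) = 0.069995.
d = 0.822792 + 0.069995 = 0.892787.

0.8928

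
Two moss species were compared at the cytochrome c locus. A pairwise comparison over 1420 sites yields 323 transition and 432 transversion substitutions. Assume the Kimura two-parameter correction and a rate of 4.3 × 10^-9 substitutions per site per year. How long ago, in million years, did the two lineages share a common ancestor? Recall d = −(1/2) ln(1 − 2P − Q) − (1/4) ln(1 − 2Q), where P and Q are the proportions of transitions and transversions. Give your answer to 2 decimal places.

P = 323/1420 ≈ 0.227465 and Q = 432/1420 ≈ 0.304225.
Under the Kimura two-parameter model, d = −½ ln(1 − 2P − Q) − ¼ ln(1 − 2Q).
1 − 2P − Q = 0.240845, giving −½ ln(0.240845) = 0.711801.
1 − 2Q = 0.39155, giving −¼ ln(0.39155) = 0.234411.
d = 0.711801 + 0.234411 = 0.946212.
Under a molecular clock d = 2μt, so t = d/(2μ) = 0.946212 / (2 × 4.3 × 10^-9) = 110.02 million years.

110.02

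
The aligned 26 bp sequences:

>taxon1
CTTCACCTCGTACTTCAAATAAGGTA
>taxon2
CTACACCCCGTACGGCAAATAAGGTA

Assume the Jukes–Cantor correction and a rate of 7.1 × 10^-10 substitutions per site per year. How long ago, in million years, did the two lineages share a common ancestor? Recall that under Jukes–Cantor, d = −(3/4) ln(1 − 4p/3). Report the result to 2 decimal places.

121.25

The sequences differ at 4 of 26 sites (3, 8, 14, 15), so p = 4/26 ≈ 0.153846.
d = −(3/4) ln(1 − 4p/3) = −0.75 ln(1 − 0.205128) = −0.75 ln(0.794872)
  = −0.75 × (-0.229574) = 0.172181 substitutions/site.
Under a molecular clock d = 2μt, so t = d/(2μ) = 0.172181 / (2 × 7.1 × 10^-10) = 121.25 million years.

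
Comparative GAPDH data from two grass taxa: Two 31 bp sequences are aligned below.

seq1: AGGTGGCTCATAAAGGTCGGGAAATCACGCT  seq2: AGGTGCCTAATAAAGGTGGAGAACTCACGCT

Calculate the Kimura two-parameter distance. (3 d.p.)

Of 31 sites, 1 differences are transitions and 4 are transversions, so P = 1/31 ≈ 0.032258 and Q = 4/31 ≈ 0.129032.
Under the Kimura two-parameter model, d = −½ ln(1 − 2P − Q) − ¼ ln(1 − 2Q).
1 − 2P − Q = 0.806452, giving −½ ln(0.806452) = 0.107555.
1 − 2Q = 0.741936, giving −¼ ln(0.741936) = 0.074623.
d = 0.107555 + 0.074623 = 0.182178.

0.182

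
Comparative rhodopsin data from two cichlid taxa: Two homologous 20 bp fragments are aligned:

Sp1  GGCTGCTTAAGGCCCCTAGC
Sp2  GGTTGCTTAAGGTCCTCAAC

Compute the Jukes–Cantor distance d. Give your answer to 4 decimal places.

The sequences differ at 5 of 20 sites (3, 13, 16, 17, 19), so p = 5/20 = 0.25.
d = −(3/4) ln(1 − 4p/3) = −0.75 ln(1 − 0.333333) = −0.75 ln(0.666667)
  = −0.75 × (-0.405465) = 0.304099 substitutions/site.

0.3041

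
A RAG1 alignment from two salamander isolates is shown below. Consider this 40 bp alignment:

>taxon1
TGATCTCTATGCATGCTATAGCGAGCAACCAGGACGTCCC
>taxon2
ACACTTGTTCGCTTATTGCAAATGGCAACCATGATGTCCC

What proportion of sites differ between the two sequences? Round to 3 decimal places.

0.450

The sequences differ at 18 of 40 positions.
p = 18/40 = 0.450.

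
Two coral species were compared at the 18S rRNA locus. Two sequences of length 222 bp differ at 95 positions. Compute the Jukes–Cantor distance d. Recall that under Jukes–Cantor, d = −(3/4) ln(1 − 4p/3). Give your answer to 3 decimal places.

0.634

p = 95/222 ≈ 0.427928.
d = −(3/4) ln(1 − 4p/3) = −0.75 ln(1 − 0.570571) = −0.75 ln(0.429429)
  = −0.75 × (-0.845299) = 0.633974 substitutions/site.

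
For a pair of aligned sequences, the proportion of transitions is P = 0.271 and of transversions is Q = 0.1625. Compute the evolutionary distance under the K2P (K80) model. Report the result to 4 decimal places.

0.7078

Under the Kimura two-parameter model, d = −½ ln(1 − 2P − Q) − ¼ ln(1 − 2Q).
1 − 2P − Q = 0.2955, giving −½ ln(0.2955) = 0.609543.
1 − 2Q = 0.675, giving −¼ ln(0.675) = 0.098261.
d = 0.609543 + 0.098261 = 0.707804.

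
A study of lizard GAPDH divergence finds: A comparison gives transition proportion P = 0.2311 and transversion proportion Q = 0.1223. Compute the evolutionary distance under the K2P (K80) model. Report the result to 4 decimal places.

0.5093

Under the Kimura two-parameter model, d = −½ ln(1 − 2P − Q) − ¼ ln(1 − 2Q).
1 − 2P − Q = 0.4155, giving −½ ln(0.4155) = 0.439136.
1 − 2Q = 0.7554, giving −¼ ln(0.7554) = 0.070127.
d = 0.439136 + 0.070127 = 0.509263.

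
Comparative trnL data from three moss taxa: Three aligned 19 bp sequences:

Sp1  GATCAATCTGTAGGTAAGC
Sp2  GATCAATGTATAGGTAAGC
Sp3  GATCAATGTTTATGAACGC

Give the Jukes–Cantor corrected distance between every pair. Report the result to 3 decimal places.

Sp1–Sp2: 2/19 sites differ → p ≈ 0.105263, d = −0.75 ln(1 − 0.140351) = 0.113423 ≈ 0.113.
Sp1–Sp3: 5/19 sites differ → p ≈ 0.263158, d = −0.75 ln(1 − 0.350877) = 0.324100 ≈ 0.324.
Sp2–Sp3: 4/19 sites differ → p ≈ 0.210526, d = −0.75 ln(1 − 0.280701) = 0.247109 ≈ 0.247.

d(Sp1,Sp2) = 0.113, d(Sp1,Sp3) = 0.324, d(Sp2,Sp3) = 0.247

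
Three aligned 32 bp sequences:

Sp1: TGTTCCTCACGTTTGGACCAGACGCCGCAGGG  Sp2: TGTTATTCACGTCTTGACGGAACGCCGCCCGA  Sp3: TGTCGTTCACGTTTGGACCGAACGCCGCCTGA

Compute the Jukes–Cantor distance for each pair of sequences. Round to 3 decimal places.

d(Sp1,Sp2) = 0.404, d(Sp1,Sp3) = 0.304, d(Sp2,Sp3) = 0.216

Sp1–Sp2: 10/32 sites differ → p = 0.3125, d = −0.75 ln(1 − 0.416667) = 0.404248 ≈ 0.404.
Sp1–Sp3: 8/32 sites differ → p = 0.25, d = −0.75 ln(1 − 0.333333) = 0.304098 ≈ 0.304.
Sp2–Sp3: 6/32 sites differ → p = 0.1875, d = −0.75 ln(1 − 0.25) = 0.215762 ≈ 0.216.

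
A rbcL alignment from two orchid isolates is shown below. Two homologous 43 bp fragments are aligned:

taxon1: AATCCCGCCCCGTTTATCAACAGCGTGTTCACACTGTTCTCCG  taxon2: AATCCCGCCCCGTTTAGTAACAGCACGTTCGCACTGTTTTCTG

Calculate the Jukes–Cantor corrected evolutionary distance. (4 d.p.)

The sequences differ at 7 of 43 sites (17, 18, 25, 26, 31, 39, 42), so p = 7/43 ≈ 0.162791.
d = −(3/4) ln(1 − 4p/3) = −0.75 ln(1 − 0.217055) = −0.75 ln(0.782945)
  = −0.75 × (-0.244693) = 0.183520 substitutions/site.

0.1835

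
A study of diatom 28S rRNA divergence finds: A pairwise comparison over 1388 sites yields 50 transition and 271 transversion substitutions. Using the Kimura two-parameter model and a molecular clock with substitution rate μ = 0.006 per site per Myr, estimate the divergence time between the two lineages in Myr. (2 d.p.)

P = 50/1388 ≈ 0.036023 and Q = 271/1388 ≈ 0.195245.
Under the Kimura two-parameter model, d = −½ ln(1 − 2P − Q) − ¼ ln(1 − 2Q).
1 − 2P − Q = 0.732709, giving −½ ln(0.732709) = 0.155503.
1 − 2Q = 0.60951, giving −¼ ln(0.60951) = 0.123775.
d = 0.155503 + 0.123775 = 0.279278.
Under a molecular clock d = 2μt, so t = d/(2μ) = 0.279278 / (2 × 0.006) = 23.27 Myr.

23.27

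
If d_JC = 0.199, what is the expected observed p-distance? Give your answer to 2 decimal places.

p = (3/4)(1 − e^(−4d/3)) = 0.75 × (1 − e^(-0.265333)) = 0.75 × (1 − 0.766951) = 0.174787.

0.17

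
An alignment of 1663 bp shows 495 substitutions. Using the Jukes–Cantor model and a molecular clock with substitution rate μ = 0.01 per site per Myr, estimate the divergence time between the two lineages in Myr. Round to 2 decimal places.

p = 495/1663 ≈ 0.297655.
d = −(3/4) ln(1 − 4p/3) = −0.75 ln(1 − 0.396873) = −0.75 ln(0.603127)
  = −0.75 × (-0.505627) = 0.379220 substitutions/site.
Under a molecular clock d = 2μt, so t = d/(2μ) = 0.379220 / (2 × 0.01) = 18.96 Myr.

18.96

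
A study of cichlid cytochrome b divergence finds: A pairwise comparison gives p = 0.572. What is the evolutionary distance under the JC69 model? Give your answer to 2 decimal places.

d = −(3/4) ln(1 − 4p/3) = −0.75 ln(1 − 0.762667) = −0.75 ln(0.237333)
  = −0.75 × (-1.438291) = 1.078718 substitutions/site.

1.08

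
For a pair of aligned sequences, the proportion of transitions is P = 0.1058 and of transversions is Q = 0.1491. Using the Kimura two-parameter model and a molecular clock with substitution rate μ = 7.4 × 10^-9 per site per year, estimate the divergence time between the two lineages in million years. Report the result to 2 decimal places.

21.10

Under the Kimura two-parameter model, d = −½ ln(1 − 2P − Q) − ¼ ln(1 − 2Q).
1 − 2P − Q = 0.6393, giving −½ ln(0.6393) = 0.223691.
1 − 2Q = 0.7018, giving −¼ ln(0.7018) = 0.088527.
d = 0.223691 + 0.088527 = 0.312218.
Under a molecular clock d = 2μt, so t = d/(2μ) = 0.312218 / (2 × 7.4 × 10^-9) = 21.10 million years.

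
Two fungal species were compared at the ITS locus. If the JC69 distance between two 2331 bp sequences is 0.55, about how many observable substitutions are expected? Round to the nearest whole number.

Invert JC69: p = (3/4)(1 − e^(−4d/3)) = 0.75 × (1 − e^(-0.733333)) = 0.75 × (1 − 0.480305) = 0.389771.
Expected differing sites = pL ≈ 0.389771 × 2331 = 908.556201 ≈ 909.

909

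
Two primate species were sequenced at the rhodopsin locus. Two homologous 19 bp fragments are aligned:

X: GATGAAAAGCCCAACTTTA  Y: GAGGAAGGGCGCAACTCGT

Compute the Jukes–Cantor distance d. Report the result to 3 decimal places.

0.507

The sequences differ at 7 of 19 sites (3, 7, 8, 11, 17, 18, 19), so p = 7/19 ≈ 0.368421.
d = −(3/4) ln(1 − 4p/3) = −0.75 ln(1 − 0.491228) = −0.75 ln(0.508772)
  = −0.75 × (-0.675755) = 0.506816 substitutions/site.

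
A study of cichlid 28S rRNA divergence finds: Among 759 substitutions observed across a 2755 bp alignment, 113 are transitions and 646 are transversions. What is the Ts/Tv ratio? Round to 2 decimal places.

0.17

R = 113/646 = 0.174922… ≈ 0.17 (to 2 d.p.).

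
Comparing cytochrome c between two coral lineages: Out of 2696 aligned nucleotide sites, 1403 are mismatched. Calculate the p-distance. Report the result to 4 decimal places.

0.5204

p = 1403/2696 = 0.520400… ≈ 0.5204 (to 4 d.p.).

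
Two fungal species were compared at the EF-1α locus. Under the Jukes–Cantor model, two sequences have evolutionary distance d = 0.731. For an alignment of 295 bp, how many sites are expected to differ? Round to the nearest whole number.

Invert JC69: p = (3/4)(1 − e^(−4d/3)) = 0.75 × (1 − e^(-0.974667)) = 0.75 × (1 − 0.377318) = 0.467012.
Expected differing sites = pL ≈ 0.467012 × 295 = 137.76854 ≈ 138.

138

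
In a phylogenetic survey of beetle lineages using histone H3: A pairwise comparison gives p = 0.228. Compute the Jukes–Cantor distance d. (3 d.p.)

d = −(3/4) ln(1 − 4p/3) = −0.75 ln(1 − 0.304) = −0.75 ln(0.696)
  = −0.75 × (-0.362406) = 0.271805 substitutions/site.

0.272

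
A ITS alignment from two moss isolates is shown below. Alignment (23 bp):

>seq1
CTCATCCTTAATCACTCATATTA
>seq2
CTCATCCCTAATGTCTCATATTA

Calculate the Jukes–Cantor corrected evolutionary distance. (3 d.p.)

0.143

The sequences differ at 3 of 23 sites (8, 13, 14), so p = 3/23 ≈ 0.130435.
d = −(3/4) ln(1 − 4p/3) = −0.75 ln(1 − 0.173913) = −0.75 ln(0.826087)
  = −0.75 × (-0.191055) = 0.143291 substitutions/site.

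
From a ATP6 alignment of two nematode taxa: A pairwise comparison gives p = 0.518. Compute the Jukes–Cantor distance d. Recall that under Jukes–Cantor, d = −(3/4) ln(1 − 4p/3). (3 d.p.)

d = −(3/4) ln(1 − 4p/3) = −0.75 ln(1 − 0.690667) = −0.75 ln(0.309333)
  = −0.75 × (-1.173337) = 0.880003 substitutions/site.

0.880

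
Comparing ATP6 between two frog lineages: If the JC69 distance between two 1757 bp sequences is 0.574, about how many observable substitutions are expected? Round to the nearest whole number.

705

Invert JC69: p = (3/4)(1 − e^(−4d/3)) = 0.75 × (1 − e^(-0.765333)) = 0.75 × (1 − 0.465179) = 0.401116.
Expected differing sites = pL ≈ 0.401116 × 1757 = 704.760812 ≈ 705.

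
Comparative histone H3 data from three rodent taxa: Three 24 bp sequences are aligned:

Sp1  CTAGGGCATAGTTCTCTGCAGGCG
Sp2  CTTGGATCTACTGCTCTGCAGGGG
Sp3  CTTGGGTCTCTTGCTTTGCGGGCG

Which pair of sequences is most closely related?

Sp2 and Sp3

Sp1–Sp2: 7/24 differ, p = 0.292, d = 0.369.
Sp1–Sp3: 8/24 differ, p = 0.333, d = 0.441.
Sp2–Sp3: 6/24 differ, p = 0.250, d = 0.304.
The smallest distance is between Sp2 and Sp3.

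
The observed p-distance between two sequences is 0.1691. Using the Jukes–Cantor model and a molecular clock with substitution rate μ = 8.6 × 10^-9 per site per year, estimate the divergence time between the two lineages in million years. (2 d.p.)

d = −(3/4) ln(1 − 4p/3) = −0.75 ln(1 − 0.225467) = −0.75 ln(0.774533)
  = −0.75 × (-0.255495) = 0.191621 substitutions/site.
Under a molecular clock d = 2μt, so t = d/(2μ) = 0.191621 / (2 × 8.6 × 10^-9) = 11.14 million years.

11.14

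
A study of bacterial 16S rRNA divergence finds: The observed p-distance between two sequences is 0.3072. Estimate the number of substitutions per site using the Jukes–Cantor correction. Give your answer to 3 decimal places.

0.395

d = −(3/4) ln(1 − 4p/3) = −0.75 ln(1 − 0.4096) = −0.75 ln(0.5904)
  = −0.75 × (-0.526955) = 0.395216 substitutions/site.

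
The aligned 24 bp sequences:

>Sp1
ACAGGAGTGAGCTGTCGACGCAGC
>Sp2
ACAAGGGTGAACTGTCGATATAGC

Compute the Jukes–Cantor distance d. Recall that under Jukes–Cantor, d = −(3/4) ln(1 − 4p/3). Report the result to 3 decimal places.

The sequences differ at 6 of 24 sites (4, 6, 11, 19, 20, 21), so p = 6/24 = 0.25.
d = −(3/4) ln(1 − 4p/3) = −0.75 ln(1 − 0.333333) = −0.75 ln(0.666667)
  = −0.75 × (-0.405465) = 0.304099 substitutions/site.

0.304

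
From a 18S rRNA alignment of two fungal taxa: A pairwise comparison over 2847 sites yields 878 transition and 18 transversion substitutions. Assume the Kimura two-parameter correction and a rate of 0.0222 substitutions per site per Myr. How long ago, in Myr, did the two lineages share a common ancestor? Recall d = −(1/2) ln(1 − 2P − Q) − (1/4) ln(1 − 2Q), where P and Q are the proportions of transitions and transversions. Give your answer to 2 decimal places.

P = 878/2847 ≈ 0.308395 and Q = 18/2847 ≈ 0.006322.
Under the Kimura two-parameter model, d = −½ ln(1 − 2P − Q) − ¼ ln(1 − 2Q).
1 − 2P − Q = 0.376888, giving −½ ln(0.376888) = 0.487904.
1 − 2Q = 0.987356, giving −¼ ln(0.987356) = 0.003181.
d = 0.487904 + 0.003181 = 0.491085.
Under a molecular clock d = 2μt, so t = d/(2μ) = 0.491085 / (2 × 0.0222) = 11.06 Myr.

11.06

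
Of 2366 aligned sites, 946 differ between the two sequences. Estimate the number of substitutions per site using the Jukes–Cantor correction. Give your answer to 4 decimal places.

p = 946/2366 ≈ 0.399831.
d = −(3/4) ln(1 − 4p/3) = −0.75 ln(1 − 0.533108) = −0.75 ln(0.466892)
  = −0.75 × (-0.761657) = 0.571243 substitutions/site.

0.5712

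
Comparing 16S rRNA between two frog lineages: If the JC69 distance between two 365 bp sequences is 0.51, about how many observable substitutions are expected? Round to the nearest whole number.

135

Invert JC69: p = (3/4)(1 − e^(−4d/3)) = 0.75 × (1 − e^(-0.68)) = 0.75 × (1 − 0.506617) = 0.370037.
Expected differing sites = pL ≈ 0.370037 × 365 = 135.063505 ≈ 135.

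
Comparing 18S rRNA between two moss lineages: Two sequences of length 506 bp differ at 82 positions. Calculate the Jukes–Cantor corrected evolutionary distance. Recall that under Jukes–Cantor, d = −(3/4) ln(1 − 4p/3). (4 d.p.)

p = 82/506 ≈ 0.162055.
d = −(3/4) ln(1 − 4p/3) = −0.75 ln(1 − 0.216073) = −0.75 ln(0.783927)
  = −0.75 × (-0.243439) = 0.182579 substitutions/site.

0.1826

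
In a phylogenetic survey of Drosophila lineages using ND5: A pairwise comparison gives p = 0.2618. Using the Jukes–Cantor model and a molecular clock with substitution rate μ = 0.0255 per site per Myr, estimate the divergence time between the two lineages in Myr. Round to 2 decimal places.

6.31

d = −(3/4) ln(1 − 4p/3) = −0.75 ln(1 − 0.349067) = −0.75 ln(0.650933)
  = −0.75 × (-0.429349) = 0.322012 substitutions/site.
Under a molecular clock d = 2μt, so t = d/(2μ) = 0.322012 / (2 × 0.0255) = 6.31 Myr.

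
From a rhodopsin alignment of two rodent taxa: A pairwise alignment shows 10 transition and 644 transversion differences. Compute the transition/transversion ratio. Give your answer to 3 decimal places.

0.016

R = 10/644 = 0.015527… ≈ 0.016 (to 3 d.p.).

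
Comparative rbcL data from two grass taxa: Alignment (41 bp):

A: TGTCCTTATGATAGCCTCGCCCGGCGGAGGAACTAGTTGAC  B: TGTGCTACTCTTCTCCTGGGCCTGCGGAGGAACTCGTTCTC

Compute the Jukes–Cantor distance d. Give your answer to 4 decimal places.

The sequences differ at 13 of 41 sites, so p = 13/41 ≈ 0.317073.
d = −(3/4) ln(1 − 4p/3) = −0.75 ln(1 − 0.422764) = −0.75 ln(0.577236)
  = −0.75 × (-0.549504) = 0.412128 substitutions/site.

0.4121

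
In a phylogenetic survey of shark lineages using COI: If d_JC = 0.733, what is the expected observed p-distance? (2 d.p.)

0.47

p = (3/4)(1 − e^(−4d/3)) = 0.75 × (1 − e^(-0.977333)) = 0.75 × (1 − 0.376313) = 0.467765.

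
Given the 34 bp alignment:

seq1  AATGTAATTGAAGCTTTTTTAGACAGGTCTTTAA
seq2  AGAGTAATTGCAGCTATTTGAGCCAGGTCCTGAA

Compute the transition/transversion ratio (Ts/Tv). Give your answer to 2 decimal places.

0.33

Transitions are A↔G and C↔T; transversions are all other mismatches.
Transitions: 2. Transversions: 6.
R = 2/6 = 0.333333… ≈ 0.33 (to 2 d.p.).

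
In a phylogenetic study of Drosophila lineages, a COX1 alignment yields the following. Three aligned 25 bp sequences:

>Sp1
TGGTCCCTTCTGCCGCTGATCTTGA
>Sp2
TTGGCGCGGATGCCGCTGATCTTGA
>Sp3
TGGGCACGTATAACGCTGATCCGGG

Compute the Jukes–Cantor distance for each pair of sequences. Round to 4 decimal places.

d(Sp1,Sp2) = 0.2892, d(Sp1,Sp3) = 0.4904, d(Sp2,Sp3) = 0.4172

Sp1–Sp2: 6/25 sites differ → p = 0.24, d = −0.75 ln(1 − 0.32) = 0.289247 ≈ 0.2892.
Sp1–Sp3: 9/25 sites differ → p = 0.36, d = −0.75 ln(1 − 0.48) = 0.490445 ≈ 0.4904.
Sp2–Sp3: 8/25 sites differ → p = 0.32, d = −0.75 ln(1 − 0.426667) = 0.417216 ≈ 0.4172.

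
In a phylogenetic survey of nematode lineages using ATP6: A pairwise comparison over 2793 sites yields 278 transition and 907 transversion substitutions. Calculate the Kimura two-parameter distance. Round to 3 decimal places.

0.633

P = 278/2793 ≈ 0.099535 and Q = 907/2793 ≈ 0.32474.
Under the Kimura two-parameter model, d = −½ ln(1 − 2P − Q) − ¼ ln(1 − 2Q).
1 − 2P − Q = 0.47619, giving −½ ln(0.47619) = 0.370969.
1 − 2Q = 0.35052, giving −¼ ln(0.35052) = 0.262084.
d = 0.370969 + 0.262084 = 0.633053.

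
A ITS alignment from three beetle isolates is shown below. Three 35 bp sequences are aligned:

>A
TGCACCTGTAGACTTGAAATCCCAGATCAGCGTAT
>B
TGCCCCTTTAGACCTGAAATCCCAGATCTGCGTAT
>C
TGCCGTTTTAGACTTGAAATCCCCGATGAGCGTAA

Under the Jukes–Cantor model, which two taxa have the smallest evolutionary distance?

A and B

A–B: 4/35 differ, p = 0.114, d = 0.124.
A–C: 7/35 differ, p = 0.200, d = 0.233.
B–C: 7/35 differ, p = 0.200, d = 0.233.
The smallest distance is between A and B.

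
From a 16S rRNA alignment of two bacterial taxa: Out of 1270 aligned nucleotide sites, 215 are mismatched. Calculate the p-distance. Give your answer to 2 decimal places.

p = 215/1270 = 0.169291… ≈ 0.17 (to 2 d.p.).

0.17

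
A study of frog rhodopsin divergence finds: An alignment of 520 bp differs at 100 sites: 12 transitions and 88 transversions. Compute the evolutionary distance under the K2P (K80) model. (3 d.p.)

P = 12/520 ≈ 0.023077 and Q = 88/520 ≈ 0.169231.
Under the Kimura two-parameter model, d = −½ ln(1 − 2P − Q) − ¼ ln(1 − 2Q).
1 − 2P − Q = 0.784615, giving −½ ln(0.784615) = 0.121281.
1 − 2Q = 0.661538, giving −¼ ln(0.661538) = 0.103297.
d = 0.121281 + 0.103297 = 0.224578.

0.225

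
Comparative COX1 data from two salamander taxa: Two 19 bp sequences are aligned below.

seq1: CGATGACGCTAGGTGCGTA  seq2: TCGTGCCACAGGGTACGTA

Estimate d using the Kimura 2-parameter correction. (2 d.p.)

0.67

Of 19 sites, 5 differences are transitions and 3 are transversions, so P = 5/19 ≈ 0.263158 and Q = 3/19 ≈ 0.157895.
Under the Kimura two-parameter model, d = −½ ln(1 − 2P − Q) − ¼ ln(1 − 2Q).
1 − 2P − Q = 0.315789, giving −½ ln(0.315789) = 0.576341.
1 − 2Q = 0.68421, giving −¼ ln(0.68421) = 0.094873.
d = 0.576341 + 0.094873 = 0.671214.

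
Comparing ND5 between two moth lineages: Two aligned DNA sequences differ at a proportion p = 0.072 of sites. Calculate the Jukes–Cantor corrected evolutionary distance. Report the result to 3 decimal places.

0.076

d = −(3/4) ln(1 − 4p/3) = −0.75 ln(1 − 0.096) = −0.75 ln(0.904)
  = −0.75 × (-0.100926) = 0.075695 substitutions/site.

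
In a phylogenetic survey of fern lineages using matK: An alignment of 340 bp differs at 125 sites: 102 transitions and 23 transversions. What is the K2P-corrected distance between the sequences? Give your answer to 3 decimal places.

0.587

P = 102/340 = 0.3 and Q = 23/340 ≈ 0.067647.
Under the Kimura two-parameter model, d = −½ ln(1 − 2P − Q) − ¼ ln(1 − 2Q).
1 − 2P − Q = 0.332353, giving −½ ln(0.332353) = 0.550779.
1 − 2Q = 0.864706, giving −¼ ln(0.864706) = 0.036341.
d = 0.550779 + 0.036341 = 0.587120.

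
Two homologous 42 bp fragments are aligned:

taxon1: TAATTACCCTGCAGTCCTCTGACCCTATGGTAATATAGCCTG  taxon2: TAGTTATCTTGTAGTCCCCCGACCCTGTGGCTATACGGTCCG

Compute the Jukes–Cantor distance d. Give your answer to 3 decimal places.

The sequences differ at 13 of 42 sites, so p = 13/42 ≈ 0.309524.
d = −(3/4) ln(1 − 4p/3) = −0.75 ln(1 − 0.412699) = −0.75 ln(0.587301)
  = −0.75 × (-0.532218) = 0.399164 substitutions/site.

0.399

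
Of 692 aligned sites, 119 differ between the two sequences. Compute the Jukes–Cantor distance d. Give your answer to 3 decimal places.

0.195

p = 119/692 ≈ 0.171965.
d = −(3/4) ln(1 − 4p/3) = −0.75 ln(1 − 0.229287) = −0.75 ln(0.770713)
  = −0.75 × (-0.260439) = 0.195329 substitutions/site.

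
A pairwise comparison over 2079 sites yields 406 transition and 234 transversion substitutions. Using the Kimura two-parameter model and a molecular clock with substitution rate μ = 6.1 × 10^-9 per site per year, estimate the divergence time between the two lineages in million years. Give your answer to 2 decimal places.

33.89

P = 406/2079 ≈ 0.195286 and Q = 234/2079 ≈ 0.112554.
Under the Kimura two-parameter model, d = −½ ln(1 − 2P − Q) − ¼ ln(1 − 2Q).
1 − 2P − Q = 0.496874, giving −½ ln(0.496874) = 0.349709.
1 − 2Q = 0.774892, giving −¼ ln(0.774892) = 0.063758.
d = 0.349709 + 0.063758 = 0.413467.
Under a molecular clock d = 2μt, so t = d/(2μ) = 0.413467 / (2 × 6.1 × 10^-9) = 33.89 million years.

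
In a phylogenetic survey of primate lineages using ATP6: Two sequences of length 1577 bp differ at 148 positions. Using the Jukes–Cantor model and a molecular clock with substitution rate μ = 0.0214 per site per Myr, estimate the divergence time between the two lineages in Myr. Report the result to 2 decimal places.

2.34

p = 148/1577 ≈ 0.093849.
d = −(3/4) ln(1 − 4p/3) = −0.75 ln(1 − 0.125132) = −0.75 ln(0.874868)
  = −0.75 × (-0.133682) = 0.100262 substitutions/site.
Under a molecular clock d = 2μt, so t = d/(2μ) = 0.100262 / (2 × 0.0214) = 2.34 Myr.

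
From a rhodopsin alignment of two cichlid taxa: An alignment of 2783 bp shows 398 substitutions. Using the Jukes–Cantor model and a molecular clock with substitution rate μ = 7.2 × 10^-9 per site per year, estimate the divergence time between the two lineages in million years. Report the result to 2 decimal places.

p = 398/2783 ≈ 0.143011.
d = −(3/4) ln(1 − 4p/3) = −0.75 ln(1 − 0.190681) = −0.75 ln(0.809319)
  = −0.75 × (-0.211562) = 0.158672 substitutions/site.
Under a molecular clock d = 2μt, so t = d/(2μ) = 0.158672 / (2 × 7.2 × 10^-9) = 11.02 million years.

11.02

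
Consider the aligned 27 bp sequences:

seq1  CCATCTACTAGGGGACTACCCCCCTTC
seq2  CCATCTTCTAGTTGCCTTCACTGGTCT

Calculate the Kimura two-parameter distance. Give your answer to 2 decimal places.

0.59

Of 27 sites, 3 differences are transitions and 8 are transversions, so P = 3/27 ≈ 0.111111 and Q = 8/27 ≈ 0.296296.
Under the Kimura two-parameter model, d = −½ ln(1 − 2P − Q) − ¼ ln(1 − 2Q).
1 − 2P − Q = 0.481482, giving −½ ln(0.481482) = 0.365443.
1 − 2Q = 0.407408, giving −¼ ln(0.407408) = 0.224485.
d = 0.365443 + 0.224485 = 0.589928.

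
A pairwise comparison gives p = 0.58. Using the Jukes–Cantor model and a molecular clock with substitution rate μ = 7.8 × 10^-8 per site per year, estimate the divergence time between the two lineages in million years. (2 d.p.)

7.14

d = −(3/4) ln(1 − 4p/3) = −0.75 ln(1 − 0.773333) = −0.75 ln(0.226667)
  = −0.75 × (-1.484273) = 1.113205 substitutions/site.
Under a molecular clock d = 2μt, so t = d/(2μ) = 1.113205 / (2 × 7.8 × 10^-8) = 7.14 million years.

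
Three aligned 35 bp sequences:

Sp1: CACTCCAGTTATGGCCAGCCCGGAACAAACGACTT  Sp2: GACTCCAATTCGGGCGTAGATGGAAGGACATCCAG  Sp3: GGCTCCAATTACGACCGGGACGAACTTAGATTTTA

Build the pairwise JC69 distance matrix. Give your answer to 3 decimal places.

d(Sp1,Sp2) = 0.868, d(Sp1,Sp3) = 0.868, d(Sp2,Sp3) = 0.782

Sp1–Sp2: 18/35 sites differ → p ≈ 0.514286, d = −0.75 ln(1 − 0.685715) = 0.868091 ≈ 0.868.
Sp1–Sp3: 18/35 sites differ → p ≈ 0.514286, d = −0.75 ln(1 − 0.685715) = 0.868091 ≈ 0.868.
Sp2–Sp3: 17/35 sites differ → p ≈ 0.485714, d = −0.75 ln(1 − 0.647619) = 0.782282 ≈ 0.782.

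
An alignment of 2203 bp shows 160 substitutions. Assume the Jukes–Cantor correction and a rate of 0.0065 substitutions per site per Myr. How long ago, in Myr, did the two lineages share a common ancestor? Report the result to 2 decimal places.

5.88

p = 160/2203 ≈ 0.072628.
d = −(3/4) ln(1 − 4p/3) = −0.75 ln(1 − 0.096837) = −0.75 ln(0.903163)
  = −0.75 × (-0.101852) = 0.076389 substitutions/site.
Under a molecular clock d = 2μt, so t = d/(2μ) = 0.076389 / (2 × 0.0065) = 5.88 Myr.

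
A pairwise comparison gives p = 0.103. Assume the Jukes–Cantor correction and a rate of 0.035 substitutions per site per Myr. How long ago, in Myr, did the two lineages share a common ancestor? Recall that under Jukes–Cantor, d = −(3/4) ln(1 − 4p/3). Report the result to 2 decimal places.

1.58

d = −(3/4) ln(1 − 4p/3) = −0.75 ln(1 − 0.137333) = −0.75 ln(0.862667)
  = −0.75 × (-0.147727) = 0.110795 substitutions/site.
Under a molecular clock d = 2μt, so t = d/(2μ) = 0.110795 / (2 × 0.035) = 1.58 Myr.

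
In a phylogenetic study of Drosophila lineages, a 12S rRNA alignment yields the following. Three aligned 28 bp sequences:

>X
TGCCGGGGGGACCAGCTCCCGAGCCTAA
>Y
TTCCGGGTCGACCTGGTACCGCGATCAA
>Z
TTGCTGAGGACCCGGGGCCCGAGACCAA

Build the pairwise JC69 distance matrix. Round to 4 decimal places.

X–Y: 10/28 sites differ → p ≈ 0.357143, d = −0.75 ln(1 − 0.476191) = 0.484971 ≈ 0.4850.
X–Z: 11/28 sites differ → p ≈ 0.392857, d = −0.75 ln(1 − 0.523809) = 0.556452 ≈ 0.5565.
Y–Z: 12/28 sites differ → p ≈ 0.428571, d = −0.75 ln(1 − 0.571428) = 0.635472 ≈ 0.6355.

d(X,Y) = 0.4850, d(X,Z) = 0.5565, d(Y,Z) = 0.6355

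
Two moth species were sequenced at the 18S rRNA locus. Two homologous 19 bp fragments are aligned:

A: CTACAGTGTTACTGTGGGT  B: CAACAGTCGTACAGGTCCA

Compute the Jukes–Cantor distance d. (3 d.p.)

The sequences differ at 9 of 19 sites (2, 8, 9, 13, 15, 16, 17, 18, 19), so p = 9/19 ≈ 0.473684.
d = −(3/4) ln(1 − 4p/3) = −0.75 ln(1 − 0.631579) = −0.75 ln(0.368421)
  = −0.75 × (-0.998529) = 0.748897 substitutions/site.

0.749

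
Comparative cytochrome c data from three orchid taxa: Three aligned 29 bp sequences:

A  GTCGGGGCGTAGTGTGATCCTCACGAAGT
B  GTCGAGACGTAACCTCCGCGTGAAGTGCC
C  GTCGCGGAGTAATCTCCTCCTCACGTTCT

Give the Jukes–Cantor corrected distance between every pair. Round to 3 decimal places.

d(A,B) = 0.878, d(A,C) = 0.401, d(B,C) = 0.462

A–B: 15/29 sites differ → p ≈ 0.517241, d = −0.75 ln(1 − 0.689655) = 0.877553 ≈ 0.878.
A–C: 9/29 sites differ → p ≈ 0.310345, d = −0.75 ln(1 − 0.413793) = 0.400562 ≈ 0.401.
B–C: 10/29 sites differ → p ≈ 0.344828, d = −0.75 ln(1 − 0.459771) = 0.461822 ≈ 0.462.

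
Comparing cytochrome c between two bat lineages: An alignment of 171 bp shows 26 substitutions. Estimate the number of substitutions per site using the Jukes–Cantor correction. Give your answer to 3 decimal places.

p = 26/171 ≈ 0.152047.
d = −(3/4) ln(1 − 4p/3) = −0.75 ln(1 − 0.202729) = −0.75 ln(0.797271)
  = −0.75 × (-0.226561) = 0.169921 substitutions/site.

0.170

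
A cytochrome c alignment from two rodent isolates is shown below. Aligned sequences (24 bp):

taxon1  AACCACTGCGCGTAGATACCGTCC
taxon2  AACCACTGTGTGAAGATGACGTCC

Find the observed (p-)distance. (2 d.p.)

The sequences differ at 5 of 24 positions (sites 9, 11, 13, 18, 19).
p = 5/24 = 0.208333… ≈ 0.21 (to 2 d.p.).

0.21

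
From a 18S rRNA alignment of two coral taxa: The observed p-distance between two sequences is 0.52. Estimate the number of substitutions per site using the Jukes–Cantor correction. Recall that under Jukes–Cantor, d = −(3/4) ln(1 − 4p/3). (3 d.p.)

0.886

d = −(3/4) ln(1 − 4p/3) = −0.75 ln(1 − 0.693333) = −0.75 ln(0.306667)
  = −0.75 × (-1.181993) = 0.886495 substitutions/site.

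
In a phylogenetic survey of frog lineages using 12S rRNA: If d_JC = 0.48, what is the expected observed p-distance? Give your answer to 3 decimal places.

0.355

p = (3/4)(1 − e^(−4d/3)) = 0.75 × (1 − e^(-0.64)) = 0.75 × (1 − 0.527292) = 0.354531.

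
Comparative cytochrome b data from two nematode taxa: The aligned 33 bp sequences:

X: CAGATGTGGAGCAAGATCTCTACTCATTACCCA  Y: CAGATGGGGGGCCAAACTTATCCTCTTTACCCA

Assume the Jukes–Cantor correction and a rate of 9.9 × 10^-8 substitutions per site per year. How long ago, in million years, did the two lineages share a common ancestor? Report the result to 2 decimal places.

1.71

The sequences differ at 9 of 33 sites (7, 10, 13, 15, 17, 18, 20, 22, 26), so p = 9/33 ≈ 0.272727.
d = −(3/4) ln(1 − 4p/3) = −0.75 ln(1 − 0.363636) = −0.75 ln(0.636364)
  = −0.75 × (-0.451985) = 0.338989 substitutions/site.
Under a molecular clock d = 2μt, so t = d/(2μ) = 0.338989 / (2 × 9.9 × 10^-8) = 1.71 million years.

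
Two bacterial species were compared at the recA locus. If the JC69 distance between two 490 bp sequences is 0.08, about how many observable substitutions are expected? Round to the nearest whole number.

37

Invert JC69: p = (3/4)(1 − e^(−4d/3)) = 0.75 × (1 − e^(-0.106667)) = 0.75 × (1 − 0.898825) = 0.075881.
Expected differing sites = pL ≈ 0.075881 × 490 = 37.18169 ≈ 37.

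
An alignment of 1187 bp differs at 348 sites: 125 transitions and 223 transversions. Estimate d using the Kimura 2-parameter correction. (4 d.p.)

0.3719

P = 125/1187 ≈ 0.105307 and Q = 223/1187 ≈ 0.187869.
Under the Kimura two-parameter model, d = −½ ln(1 − 2P − Q) − ¼ ln(1 − 2Q).
1 − 2P − Q = 0.601517, giving −½ ln(0.601517) = 0.254150.
1 − 2Q = 0.624262, giving −¼ ln(0.624262) = 0.117796.
d = 0.254150 + 0.117796 = 0.371946.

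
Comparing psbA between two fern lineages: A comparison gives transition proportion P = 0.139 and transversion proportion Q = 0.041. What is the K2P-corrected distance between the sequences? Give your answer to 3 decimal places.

Under the Kimura two-parameter model, d = −½ ln(1 − 2P − Q) − ¼ ln(1 − 2Q).
1 − 2P − Q = 0.681, giving −½ ln(0.681) = 0.192096.
1 − 2Q = 0.918, giving −¼ ln(0.918) = 0.021389.
d = 0.192096 + 0.021389 = 0.213485.

0.213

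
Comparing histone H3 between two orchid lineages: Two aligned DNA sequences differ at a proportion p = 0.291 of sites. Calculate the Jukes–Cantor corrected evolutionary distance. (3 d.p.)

0.368

d = −(3/4) ln(1 − 4p/3) = −0.75 ln(1 − 0.388) = −0.75 ln(0.612)
  = −0.75 × (-0.491023) = 0.368267 substitutions/site.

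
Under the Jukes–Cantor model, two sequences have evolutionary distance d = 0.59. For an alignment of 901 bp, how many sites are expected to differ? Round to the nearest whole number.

Invert JC69: p = (3/4)(1 − e^(−4d/3)) = 0.75 × (1 − e^(-0.786667)) = 0.75 × (1 − 0.455360) = 0.408480.
Expected differing sites = pL ≈ 0.408480 × 901 = 368.04048 ≈ 368.

368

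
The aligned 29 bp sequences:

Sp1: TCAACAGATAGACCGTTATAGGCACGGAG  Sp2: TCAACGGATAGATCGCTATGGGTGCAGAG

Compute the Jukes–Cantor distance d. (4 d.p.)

0.2913

The sequences differ at 7 of 29 sites (6, 13, 16, 20, 23, 24, 26), so p = 7/29 ≈ 0.241379.
d = −(3/4) ln(1 − 4p/3) = −0.75 ln(1 − 0.321839) = −0.75 ln(0.678161)
  = −0.75 × (-0.388371) = 0.291278 substitutions/site.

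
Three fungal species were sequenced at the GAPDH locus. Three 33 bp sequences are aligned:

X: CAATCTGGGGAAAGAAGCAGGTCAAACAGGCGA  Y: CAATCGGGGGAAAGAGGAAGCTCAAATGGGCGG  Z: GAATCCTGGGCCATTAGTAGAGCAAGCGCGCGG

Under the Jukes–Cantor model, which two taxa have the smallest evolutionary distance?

X–Y: 7/33 differ, p = 0.212, d = 0.249.
X–Z: 14/33 differ, p = 0.424, d = 0.625.
Y–Z: 14/33 differ, p = 0.424, d = 0.625.
The smallest distance is between X and Y.

X and Y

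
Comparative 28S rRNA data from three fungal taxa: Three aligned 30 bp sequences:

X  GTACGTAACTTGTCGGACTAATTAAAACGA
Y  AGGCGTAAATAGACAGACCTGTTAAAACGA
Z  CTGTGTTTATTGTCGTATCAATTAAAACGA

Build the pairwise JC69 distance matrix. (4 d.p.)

d(X,Y) = 0.4408, d(X,Z) = 0.3831, d(Y,Z) = 0.5716

X–Y: 10/30 sites differ → p ≈ 0.333333, d = −0.75 ln(1 − 0.444444) = 0.440839 ≈ 0.4408.
X–Z: 9/30 sites differ → p = 0.3, d = −0.75 ln(1 − 0.4) = 0.383119 ≈ 0.3831.
Y–Z: 12/30 sites differ → p = 0.4, d = −0.75 ln(1 − 0.533333) = 0.571605 ≈ 0.5716.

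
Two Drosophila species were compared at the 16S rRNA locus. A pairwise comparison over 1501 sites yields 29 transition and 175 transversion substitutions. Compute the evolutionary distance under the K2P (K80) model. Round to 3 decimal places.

P = 29/1501 ≈ 0.01932 and Q = 175/1501 ≈ 0.116589.
Under the Kimura two-parameter model, d = −½ ln(1 − 2P − Q) − ¼ ln(1 − 2Q).
1 − 2P − Q = 0.844771, giving −½ ln(0.844771) = 0.084345.
1 − 2Q = 0.766822, giving −¼ ln(0.766822) = 0.066375.
d = 0.084345 + 0.066375 = 0.150720.

0.151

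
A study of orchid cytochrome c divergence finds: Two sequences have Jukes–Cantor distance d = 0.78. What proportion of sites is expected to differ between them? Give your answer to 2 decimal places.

p = (3/4)(1 − e^(−4d/3)) = 0.75 × (1 − e^(-1.04)) = 0.75 × (1 − 0.353455) = 0.484909.

0.48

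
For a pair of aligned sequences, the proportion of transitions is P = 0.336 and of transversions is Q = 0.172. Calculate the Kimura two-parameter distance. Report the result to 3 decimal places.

1.034

Under the Kimura two-parameter model, d = −½ ln(1 − 2P − Q) − ¼ ln(1 − 2Q).
1 − 2P − Q = 0.156, giving −½ ln(0.156) = 0.928950.
1 − 2Q = 0.656, giving −¼ ln(0.656) = 0.105399.
d = 0.928950 + 0.105399 = 1.034349.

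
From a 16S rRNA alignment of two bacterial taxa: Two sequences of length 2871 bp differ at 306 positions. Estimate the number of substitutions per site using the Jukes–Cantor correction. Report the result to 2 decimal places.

0.11

p = 306/2871 ≈ 0.106583.
d = −(3/4) ln(1 − 4p/3) = −0.75 ln(1 − 0.142111) = −0.75 ln(0.857889)
  = −0.75 × (-0.153281) = 0.114961 substitutions/site.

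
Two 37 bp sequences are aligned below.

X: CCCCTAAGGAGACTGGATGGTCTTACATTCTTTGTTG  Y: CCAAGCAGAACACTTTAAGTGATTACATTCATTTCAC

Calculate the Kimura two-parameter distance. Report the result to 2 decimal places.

0.78

Of 37 sites, 2 differences are transitions and 15 are transversions, so P = 2/37 ≈ 0.054054 and Q = 15/37 ≈ 0.405405.
Under the Kimura two-parameter model, d = −½ ln(1 − 2P − Q) − ¼ ln(1 − 2Q).
1 − 2P − Q = 0.486487, giving −½ ln(0.486487) = 0.360273.
1 − 2Q = 0.18919, giving −¼ ln(0.18919) = 0.416251.
d = 0.360273 + 0.416251 = 0.776524.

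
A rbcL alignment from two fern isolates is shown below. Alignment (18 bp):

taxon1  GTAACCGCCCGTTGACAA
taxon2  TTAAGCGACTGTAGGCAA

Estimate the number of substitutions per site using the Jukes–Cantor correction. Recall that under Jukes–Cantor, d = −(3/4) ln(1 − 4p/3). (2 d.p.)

The sequences differ at 6 of 18 sites (1, 5, 8, 10, 13, 15), so p = 6/18 ≈ 0.333333.
d = −(3/4) ln(1 − 4p/3) = −0.75 ln(1 − 0.444444) = −0.75 ln(0.555556)
  = −0.75 × (-0.587786) = 0.440840 substitutions/site.

0.44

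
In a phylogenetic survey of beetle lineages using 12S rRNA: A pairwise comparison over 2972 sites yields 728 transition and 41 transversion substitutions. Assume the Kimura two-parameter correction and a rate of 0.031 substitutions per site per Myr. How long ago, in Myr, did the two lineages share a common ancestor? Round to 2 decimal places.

P = 728/2972 ≈ 0.244953 and Q = 41/2972 ≈ 0.013795.
Under the Kimura two-parameter model, d = −½ ln(1 − 2P − Q) − ¼ ln(1 − 2Q).
1 − 2P − Q = 0.496299, giving −½ ln(0.496299) = 0.350288.
1 − 2Q = 0.97241, giving −¼ ln(0.97241) = 0.006994.
d = 0.350288 + 0.006994 = 0.357282.
Under a molecular clock d = 2μt, so t = d/(2μ) = 0.357282 / (2 × 0.031) = 5.76 Myr.

5.76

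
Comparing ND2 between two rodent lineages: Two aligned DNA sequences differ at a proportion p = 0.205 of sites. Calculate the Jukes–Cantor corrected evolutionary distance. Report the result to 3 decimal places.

d = −(3/4) ln(1 − 4p/3) = −0.75 ln(1 − 0.273333) = −0.75 ln(0.726667)
  = −0.75 × (-0.319287) = 0.239465 substitutions/site.

0.239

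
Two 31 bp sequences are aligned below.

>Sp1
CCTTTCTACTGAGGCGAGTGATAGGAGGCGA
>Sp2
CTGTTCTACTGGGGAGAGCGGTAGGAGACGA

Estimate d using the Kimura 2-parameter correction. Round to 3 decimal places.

0.279

Of 31 sites, 5 differences are transitions and 2 are transversions, so P = 5/31 ≈ 0.16129 and Q = 2/31 ≈ 0.064516.
Under the Kimura two-parameter model, d = −½ ln(1 − 2P − Q) − ¼ ln(1 − 2Q).
1 − 2P − Q = 0.612904, giving −½ ln(0.612904) = 0.244773.
1 − 2Q = 0.870968, giving −¼ ln(0.870968) = 0.034538.
d = 0.244773 + 0.034538 = 0.279311.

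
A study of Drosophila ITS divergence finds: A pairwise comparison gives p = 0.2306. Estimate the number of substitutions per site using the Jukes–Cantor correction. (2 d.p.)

0.28

d = −(3/4) ln(1 − 4p/3) = −0.75 ln(1 − 0.307467) = −0.75 ln(0.692533)
  = −0.75 × (-0.367399) = 0.275549 substitutions/site.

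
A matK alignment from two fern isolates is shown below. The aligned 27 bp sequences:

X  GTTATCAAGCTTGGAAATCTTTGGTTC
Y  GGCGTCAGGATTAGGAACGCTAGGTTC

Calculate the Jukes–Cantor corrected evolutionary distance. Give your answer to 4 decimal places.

The sequences differ at 11 of 27 sites, so p = 11/27 ≈ 0.407407.
d = −(3/4) ln(1 − 4p/3) = −0.75 ln(1 − 0.543209) = −0.75 ln(0.456791)
  = −0.75 × (-0.783529) = 0.587647 substitutions/site.

0.5876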